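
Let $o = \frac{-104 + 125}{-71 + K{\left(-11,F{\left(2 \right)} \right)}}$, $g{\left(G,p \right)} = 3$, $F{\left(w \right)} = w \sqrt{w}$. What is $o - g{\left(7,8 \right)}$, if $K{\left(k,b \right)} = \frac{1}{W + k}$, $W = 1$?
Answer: $- \frac{781}{237} \approx -3.2954$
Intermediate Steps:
$F{\left(w \right)} = w^{\frac{3}{2}}$
$K{\left(k,b \right)} = \frac{1}{1 + k}$
$o = - \frac{70}{237}$ ($o = \frac{-104 + 125}{-71 + \frac{1}{1 - 11}} = \frac{21}{-71 + \frac{1}{-10}} = \frac{21}{-71 - \frac{1}{10}} = \frac{21}{- \frac{711}{10}} = 21 \left(- \frac{10}{711}\right) = - \frac{70}{237} \approx -0.29536$)
$o - g{\left(7,8 \right)} = - \frac{70}{237} - 3 = - \frac{781}{237}$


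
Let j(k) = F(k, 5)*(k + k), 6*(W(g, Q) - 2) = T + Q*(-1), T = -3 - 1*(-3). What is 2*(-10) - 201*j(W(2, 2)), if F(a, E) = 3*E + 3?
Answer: -12080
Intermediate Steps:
T = 0 (T = -3 + 3 = 0)
F(a, E) = 3 + 3*E
W(g, Q) = 2 - Q/6 (W(g, Q) = 2 + (0 + Q*(-1))/6 = 2 + (0 - Q)/6 = 2 + (-Q)/6 = 2 - Q/6)
j(k) = 36*k (j(k) = (3 + 3*5)*(k + k) = (3 + 15)*(2*k) = 18*(2*k) = 36*k)
2*(-10) - 201*j(W(2, 2)) = 2*(-10) - 7236*(2 - ⅙*2) = -20 - 7236*(2 - ⅓) = -20 - 7236*5/3 = -20 - 201*60 = -20 - 12060 = -12080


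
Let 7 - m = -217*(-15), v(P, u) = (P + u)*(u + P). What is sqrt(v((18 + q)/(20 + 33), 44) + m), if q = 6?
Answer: 4*I*sqrt(223306)/53 ≈ 35.664*I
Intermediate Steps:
v(P, u) = (P + u)**2 (v(P, u) = (P + u)*(P + u) = (P + u)**2)
m = -3248 (m = 7 - (-217)*(-15) = 7 - 1*3255 = 7 - 3255 = -3248)
sqrt(v((18 + q)/(20 + 33), 44) + m) = sqrt(((18 + 6)/(20 + 33) + 44)**2 - 3248) = sqrt((24/53 + 44)**2 - 3248) = sqrt((2356/53)**2 - 3248) = sqrt(5550736/2809 - 3248) = sqrt(-3572896/2809) = 4*I*sqrt(223306)/53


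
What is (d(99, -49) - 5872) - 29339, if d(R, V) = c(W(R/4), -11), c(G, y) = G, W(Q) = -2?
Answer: -35213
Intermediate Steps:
d(R, V) = -2
(d(99, -49) - 5872) - 29339 = (-2 - 5872) - 29339 = -5874 - 29339 = -35213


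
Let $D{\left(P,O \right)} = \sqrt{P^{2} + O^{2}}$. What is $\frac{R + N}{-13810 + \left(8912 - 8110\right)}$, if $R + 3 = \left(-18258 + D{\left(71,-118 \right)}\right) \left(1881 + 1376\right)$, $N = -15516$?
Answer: $\frac{19827275}{4336} - \frac{3257 \sqrt{18965}}{13008} \approx 4538.2$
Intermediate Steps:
$D{\left(P,O \right)} = \sqrt{O^{2} + P^{2}}$
$R = -59466309 + 3257 \sqrt{18965}$ ($R = -3 + \left(-18258 + \sqrt{\left(-118\right)^{2} + 71^{2}}\right) \left(1881 + 1376\right) = -3 + \left(-18258 + \sqrt{13924 + 5041}\right) 3257 = -3 + \left(-18258 + \sqrt{18965}\right) 3257 = -3 - \left(59466306 - 3257 \sqrt{18965}\right) = -59466309 + 3257 \sqrt{18965} \approx -5.9018 \cdot 10^{7}$)
$\frac{R + N}{-13810 + \left(8912 - 8110\right)} = \frac{\left(-59466309 + 3257 \sqrt{18965}\right) - 15516}{-13810 + \left(8912 - 8110\right)} = \frac{-59481825 + 3257 \sqrt{18965}}{-13810 + 802} = \frac{-59481825 + 3257 \sqrt{18965}}{-13008} = \left(-59481825 + 3257 \sqrt{18965}\right) \left(- \frac{1}{13008}\right) = \frac{19827275}{4336} - \frac{3257 \sqrt{18965}}{13008}$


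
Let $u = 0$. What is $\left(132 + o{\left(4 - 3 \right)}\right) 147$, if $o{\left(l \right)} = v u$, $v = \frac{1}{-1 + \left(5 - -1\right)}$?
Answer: $19404$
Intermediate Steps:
$v = \frac{1}{5}$ ($v = \frac{1}{-1 + \left(5 + 1\right)} = \frac{1}{-1 + 6} = \frac{1}{5} \approx 0.2$)
$o{\left(l \right)} = 0$ ($o{\left(l \right)} = \frac{1}{5} \cdot 0 = 0$)
$\left(132 + o{\left(4 - 3 \right)}\right) 147 = \left(132 + 0\right) 147 = 132 \cdot 147 = 19404$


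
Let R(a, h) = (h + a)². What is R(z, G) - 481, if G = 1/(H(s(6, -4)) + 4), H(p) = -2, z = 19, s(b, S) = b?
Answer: -403/4 ≈ -100.75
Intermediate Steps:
G = ½ (G = 1/(-2 + 4) = 1/2 = ½ ≈ 0.50000)
R(a, h) = (a + h)²
R(z, G) - 481 = (19 + ½)² - 481 = (39/2)² - 481 = 1521/4 - 481 = -403/4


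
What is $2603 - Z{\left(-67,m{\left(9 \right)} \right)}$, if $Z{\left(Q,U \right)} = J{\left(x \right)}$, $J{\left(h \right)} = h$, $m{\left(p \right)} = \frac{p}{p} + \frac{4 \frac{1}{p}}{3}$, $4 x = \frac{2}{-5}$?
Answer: $\frac{26031}{10} \approx 2603.1$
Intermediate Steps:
$x = - \frac{1}{10}$ ($x = \frac{2 \frac{1}{-5}}{4} = \frac{2 \left(- \frac{1}{5}\right)}{4} = \frac{1}{4} \left(- \frac{2}{5}\right) = - \frac{1}{10} \approx -0.1$)
$m{\left(p \right)} = 1 + \frac{4}{3 p}$ ($m{\left(p \right)} = 1 + \frac{4}{p} \frac{1}{3} = 1 + \frac{4}{3 p}$)
$Z{\left(Q,U \right)} = - \frac{1}{10}$
$2603 - Z{\left(-67,m{\left(9 \right)} \right)} = 2603 - - \frac{1}{10} = 2603 + \frac{1}{10} = \frac{26031}{10}$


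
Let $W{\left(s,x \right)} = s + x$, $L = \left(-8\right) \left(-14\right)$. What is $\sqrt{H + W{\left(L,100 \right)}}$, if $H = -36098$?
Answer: $i \sqrt{35886} \approx 189.44 i$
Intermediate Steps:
$L = 112$
$\sqrt{H + W{\left(L,100 \right)}} = \sqrt{-36098 + \left(112 + 100\right)} = \sqrt{-36098 + 212} = \sqrt{-35886} = i \sqrt{35886}$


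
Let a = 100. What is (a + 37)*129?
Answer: 17673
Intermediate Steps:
(a + 37)*129 = (100 + 37)*129 = 137*129 = 17673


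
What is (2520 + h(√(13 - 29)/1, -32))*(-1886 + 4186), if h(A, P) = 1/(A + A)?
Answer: 5796000 - 575*I/2 ≈ 5.796e+6 - 287.5*I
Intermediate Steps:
h(A, P) = 1/(2*A)
(2520 + h(√(13 - 29)/1, -32))*(-1886 + 4186) = (2520 + 1/(2*((√(13 - 29)/1))))*(-1886 + 4186) = (2520 + 1/(2*((√(-16)*1))))*2300 = (2520 + 1/(2*(((4*I)*1))))*2300 = (2520 + 1/(2*((4*I))))*2300 = (2520 + (-I/4)/2)*2300 = (2520 - I/8)*2300 = 5796000 - 575*I/2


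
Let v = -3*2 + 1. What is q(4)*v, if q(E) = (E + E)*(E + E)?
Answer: -320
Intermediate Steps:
q(E) = 4*E² (q(E) = (2*E)*(2*E) = 4*E²)
v = -5 (v = -6 + 1 = -5)
q(4)*v = (4*4²)*(-5) = (4*16)*(-5) = 64*(-5) = -320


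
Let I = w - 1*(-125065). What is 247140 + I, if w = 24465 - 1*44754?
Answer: 351916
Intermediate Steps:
w = -20289 (w = 24465 - 44754 = -20289)
I = 104776 (I = -20289 - 1*(-125065) = -20289 + 125065 = 104776)
247140 + I = 247140 + 104776 = 351916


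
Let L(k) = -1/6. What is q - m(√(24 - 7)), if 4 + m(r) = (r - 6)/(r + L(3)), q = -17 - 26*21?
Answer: -342125/611 + 210*√17/611 ≈ -558.53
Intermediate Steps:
q = -563 (q = -17 - 546 = -563)
L(k) = -⅙ (L(k) = -1*⅙ = -⅙)
m(r) = -4 + (-6 + r)/(-⅙ + r) (m(r) = -4 + (r - 6)/(r - ⅙) = -4 + (-6 + r)/(-⅙ + r))
q - m(√(24 - 7)) = -563 - 2*(-16 - 9*√(24 - 7))/(-1 + 6*√(24 - 7)) = -563 - 2*(-16 - 9*√17)/(-1 + 6*√17)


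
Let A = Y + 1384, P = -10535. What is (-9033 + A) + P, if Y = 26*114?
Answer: -15220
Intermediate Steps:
Y = 2964
A = 4348 (A = 2964 + 1384 = 4348)
(-9033 + A) + P = (-9033 + 4348) - 10535 = -4685 - 10535 = -15220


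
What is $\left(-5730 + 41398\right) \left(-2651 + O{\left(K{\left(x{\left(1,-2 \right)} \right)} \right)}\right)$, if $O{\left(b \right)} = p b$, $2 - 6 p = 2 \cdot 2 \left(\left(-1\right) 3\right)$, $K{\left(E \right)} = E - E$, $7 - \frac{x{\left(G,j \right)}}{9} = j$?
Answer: $-94555868$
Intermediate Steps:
$x{\left(G,j \right)} = 63 - 9 j$
$K{\left(E \right)} = 0$
$p = \frac{7}{3}$ ($p = \frac{1}{3} - \frac{2 \cdot 2 \left(\left(-1\right) 3\right)}{6} = \frac{1}{3} - \frac{4 \left(-3\right)}{6} = \frac{1}{3} - -2 = \frac{1}{3} + 2 = \frac{7}{3} \approx 2.3333$)
$O{\left(b \right)} = \frac{7 b}{3}$
$\left(-5730 + 41398\right) \left(-2651 + O{\left(K{\left(x{\left(1,-2 \right)} \right)} \right)}\right) = \left(-5730 + 41398\right) \left(-2651 + \frac{7}{3} \cdot 0\right) = 35668 \left(-2651 + 0\right) = 35668 \left(-2651\right) = -94555868$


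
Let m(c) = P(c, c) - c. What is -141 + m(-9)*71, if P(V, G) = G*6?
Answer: -3336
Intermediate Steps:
P(V, G) = 6*G
m(c) = 5*c (m(c) = 6*c - c = 5*c)
-141 + m(-9)*71 = -141 + (5*(-9))*71 = -141 - 45*71 = -141 - 3195 = -3336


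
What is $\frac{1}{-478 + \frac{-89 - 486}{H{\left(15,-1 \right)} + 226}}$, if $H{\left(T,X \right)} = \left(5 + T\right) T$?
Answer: $- \frac{526}{252003} \approx -0.0020873$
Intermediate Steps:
$H{\left(T,X \right)} = T \left(5 + T\right)$
$\frac{1}{-478 + \frac{-89 - 486}{H{\left(15,-1 \right)} + 226}} = \frac{1}{-478 + \frac{-89 - 486}{15 \left(5 + 15\right) + 226}} = \frac{1}{-478 - \frac{575}{15 \cdot 20 + 226}} = \frac{1}{-478 - \frac{575}{300 + 226}} = \frac{1}{-478 - \frac{575}{526}} = \frac{1}{- \frac{252003}{526}} = - \frac{526}{252003}$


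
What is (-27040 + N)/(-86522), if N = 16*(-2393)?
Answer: 32664/43261 ≈ 0.75504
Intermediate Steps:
N = -38288
(-27040 + N)/(-86522) = (-27040 - 38288)/(-86522) = -65328*(-1/86522) = 32664/43261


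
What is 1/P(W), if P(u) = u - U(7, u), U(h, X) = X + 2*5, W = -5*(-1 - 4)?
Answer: -1/10 ≈ -0.10000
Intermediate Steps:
W = 25 (W = -5*(-5) = 25)
U(h, X) = 10 + X (U(h, X) = X + 10 = 10 + X)
P(u) = -10 (P(u) = u - (10 + u) = u + (-10 - u) = -10)
1/P(W) = 1/(-10) = -1/10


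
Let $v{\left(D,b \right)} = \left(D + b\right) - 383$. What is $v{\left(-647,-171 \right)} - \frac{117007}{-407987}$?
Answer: $- \frac{489875380}{407987} \approx -1200.7$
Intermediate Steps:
$v{\left(D,b \right)} = -383 + D + b$
$v{\left(-647,-171 \right)} - \frac{117007}{-407987} = \left(-383 - 647 - 171\right) - \frac{117007}{-407987} = -1201 - 117007 \left(- \frac{1}{407987}\right) = -1201 - - \frac{117007}{407987} = -1201 + \frac{117007}{407987} = - \frac{489875380}{407987}$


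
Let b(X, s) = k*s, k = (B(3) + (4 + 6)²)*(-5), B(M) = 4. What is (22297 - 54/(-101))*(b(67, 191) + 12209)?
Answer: -196178414661/101 ≈ -1.9424e+9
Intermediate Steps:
k = -520 (k = (4 + (4 + 6)²)*(-5) = (4 + 10²)*(-5) = (4 + 100)*(-5) = 104*(-5) = -520)
b(X, s) = -520*s
(22297 - 54/(-101))*(b(67, 191) + 12209) = (22297 - 54/(-101))*(-520*191 + 12209) = (22297 - 1/101*(-54))*(-99320 + 12209) = (22297 + 54/101)*(-87111) = (2252051/101)*(-87111) = -196178414661/101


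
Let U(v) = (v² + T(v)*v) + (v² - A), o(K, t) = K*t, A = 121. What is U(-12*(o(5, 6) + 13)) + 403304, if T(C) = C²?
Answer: -136452401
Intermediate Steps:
U(v) = -121 + v³ + 2*v² (U(v) = (v² + v²*v) + (v² - 1*121) = (v² + v³) + (v² - 121) = (v² + v³) + (-121 + v²) = -121 + v³ + 2*v²)
U(-12*(o(5, 6) + 13)) + 403304 = (-121 + (-12*(5*6 + 13))³ + 2*(-12*(5*6 + 13))²) + 403304 = (-121 + (-12*(30 + 13))³ + 2*(-12*(30 + 13))²) + 403304 = (-121 + (-12*43)³ + 2*(-12*43)²) + 403304 = (-121 + (-516)³ + 2*(-516)²) + 403304 = (-121 - 137388096 + 2*266256) + 403304 = (-121 - 137388096 + 532512) + 403304 = -136855705 + 403304 = -136452401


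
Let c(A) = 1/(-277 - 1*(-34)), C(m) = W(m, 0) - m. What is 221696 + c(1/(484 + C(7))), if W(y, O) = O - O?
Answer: 53872127/243 ≈ 2.2170e+5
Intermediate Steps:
W(y, O) = 0
C(m) = -m (C(m) = 0 - m = -m)
c(A) = -1/243 (c(A) = 1/(-277 + 34) = 1/(-243) = -1/243)
221696 + c(1/(484 + C(7))) = 221696 - 1/243 = 53872127/243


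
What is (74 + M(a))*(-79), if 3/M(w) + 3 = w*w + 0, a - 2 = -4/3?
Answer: -132325/23 ≈ -5753.3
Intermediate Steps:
a = 2/3 (a = 2 - 4/3 = 2/3 ≈ 0.66667)
M(w) = 3/(-3 + w**2) (M(w) = 3/(-3 + (w*w + 0)) = 3/(-3 + (w**2 + 0)) = 3/(-3 + w**2))
(74 + M(a))*(-79) = (74 + 3/(-3 + (2/3)**2))*(-79) = (74 + 3/(-3 + 4/9))*(-79) = (74 + 3/(-23/9))*(-79) = (74 + 3*(-9/23))*(-79) = (74 - 27/23)*(-79) = (1675/23)*(-79) = -132325/23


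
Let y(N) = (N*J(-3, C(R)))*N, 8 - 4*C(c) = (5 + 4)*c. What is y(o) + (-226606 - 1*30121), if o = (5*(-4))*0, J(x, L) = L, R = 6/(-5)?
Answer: -256727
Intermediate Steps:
R = -6/5 (R = 6*(-1/5) = -6/5 ≈ -1.2000)
C(c) = 2 - 9*c/4 (C(c) = 2 - (5 + 4)*c/4 = 2 - 9*c/4)
o = 0 (o = -20*0 = 0)
y(N) = 47*N**2/10 (y(N) = (N*(2 - 9/4*(-6/5)))*N = (N*(2 + 27/10))*N = (N*(47/10))*N = (47*N/10)*N = 47*N**2/10)
y(o) + (-226606 - 1*30121) = (47/10)*0**2 + (-226606 - 1*30121) = (47/10)*0 + (-226606 - 30121) = 0 - 256727 = -256727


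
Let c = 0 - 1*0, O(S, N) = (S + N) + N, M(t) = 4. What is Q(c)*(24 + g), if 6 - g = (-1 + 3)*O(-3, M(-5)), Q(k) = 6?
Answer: 120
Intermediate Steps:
O(S, N) = S + 2*N (O(S, N) = (N + S) + N = S + 2*N)
c = 0 (c = 0 + 0 = 0)
g = -4 (g = 6 - (-1 + 3)*(-3 + 2*4) = 6 - 2*(-3 + 8) = 6 - 2*5 = 6 - 1*10 = 6 - 10 = -4)
Q(c)*(24 + g) = 6*(24 - 4) = 6*20 = 120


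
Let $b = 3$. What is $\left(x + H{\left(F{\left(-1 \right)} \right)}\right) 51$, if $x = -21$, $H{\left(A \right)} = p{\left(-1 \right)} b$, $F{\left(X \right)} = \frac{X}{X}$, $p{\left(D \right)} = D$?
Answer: $-1224$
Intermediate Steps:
$F{\left(X \right)} = 1$
$H{\left(A \right)} = -3$ ($H{\left(A \right)} = \left(-1\right) 3 = -3$)
$\left(x + H{\left(F{\left(-1 \right)} \right)}\right) 51 = \left(-21 - 3\right) 51 = \left(-24\right) 51 = -1224$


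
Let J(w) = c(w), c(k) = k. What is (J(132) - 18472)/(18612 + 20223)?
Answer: -3668/7767 ≈ -0.47225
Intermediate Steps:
J(w) = w
(J(132) - 18472)/(18612 + 20223) = (132 - 18472)/(18612 + 20223) = -18340/38835 = -18340*1/38835 = -3668/7767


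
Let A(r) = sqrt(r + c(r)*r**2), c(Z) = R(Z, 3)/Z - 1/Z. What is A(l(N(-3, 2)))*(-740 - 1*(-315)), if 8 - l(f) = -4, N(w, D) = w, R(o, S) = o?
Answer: -5100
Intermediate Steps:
c(Z) = 1 - 1/Z (c(Z) = Z/Z - 1/Z = 1 - 1/Z)
l(f) = 12 (l(f) = 8 - 1*(-4) = 8 + 4 = 12)
A(r) = sqrt(r + r*(-1 + r)) (A(r) = sqrt(r + ((-1 + r)/r)*r**2) = sqrt(r + r*(-1 + r)))
A(l(N(-3, 2)))*(-740 - 1*(-315)) = sqrt(12**2)*(-740 - 1*(-315)) = sqrt(144)*(-740 + 315) = 12*(-425) = -5100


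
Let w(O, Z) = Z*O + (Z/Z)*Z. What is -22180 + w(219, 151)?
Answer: 11040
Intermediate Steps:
w(O, Z) = Z + O*Z (w(O, Z) = O*Z + 1*Z = O*Z + Z = Z + O*Z)
-22180 + w(219, 151) = -22180 + 151*(1 + 219) = -22180 + 151*220 = -22180 + 33220 = 11040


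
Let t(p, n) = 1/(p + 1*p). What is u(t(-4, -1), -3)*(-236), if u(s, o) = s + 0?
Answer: 59/2 ≈ 29.500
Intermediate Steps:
t(p, n) = 1/(2*p) (t(p, n) = 1/(p + p) = 1/(2*p))
u(s, o) = s
u(t(-4, -1), -3)*(-236) = ((½)/(-4))*(-236) = ((½)*(-¼))*(-236) = -⅛*(-236) = 59/2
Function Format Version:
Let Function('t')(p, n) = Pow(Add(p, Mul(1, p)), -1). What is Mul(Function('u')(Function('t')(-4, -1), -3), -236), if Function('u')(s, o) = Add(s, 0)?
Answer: Rational(59, 2) ≈ 29.500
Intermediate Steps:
Function('t')(p, n) = Mul(Rational(1, 2), Pow(p, -1)) (Function('t')(p, n) = Pow(Add(p, p), -1) = Pow(Mul(2, p), -1) = Mul(Rational(1, 2), Pow(p, -1)))
Function('u')(s, o) = s
Mul(Function('u')(Function('t')(-4, -1), -3), -236) = Mul(Mul(Rational(1, 2), Pow(-4, -1)), -236) = Mul(Mul(Rational(1, 2), Rational(-1, 4)), -236) = Mul(Rational(-1, 8), -236) = Rational(59, 2)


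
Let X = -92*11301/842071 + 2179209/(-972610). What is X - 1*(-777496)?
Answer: 636771567763285801/819006675310 ≈ 7.7749e+5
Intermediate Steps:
X = -2846263537959/819006675310 (X = -1039692*1/842071 + 2179209*(-1/972610) = -1039692/842071 - 2179209/972610 = -2846263537959/819006675310 ≈ -3.4753)
X - 1*(-777496) = -2846263537959/819006675310 - 1*(-777496) = -2846263537959/819006675310 + 777496 = 636771567763285801/819006675310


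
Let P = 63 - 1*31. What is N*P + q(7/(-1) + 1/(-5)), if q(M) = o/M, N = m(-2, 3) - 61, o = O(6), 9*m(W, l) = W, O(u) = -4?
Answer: -17627/9 ≈ -1958.6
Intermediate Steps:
m(W, l) = W/9
P = 32 (P = 63 - 31 = 32)
o = -4
N = -551/9 (N = (⅑)*(-2) - 61 = -2/9 - 61 = -551/9 ≈ -61.222)
q(M) = -4/M
N*P + q(7/(-1) + 1/(-5)) = -551/9*32 - 4/(7/(-1) + 1/(-5)) = -17632/9 - 4/(7*(-1) + 1*(-⅕)) = -17632/9 - 4/(-7 - ⅕) = -17632/9 - 4/(-36/5) = -17632/9 - 4*(-5/36) = -17632/9 + 5/9 = -17627/9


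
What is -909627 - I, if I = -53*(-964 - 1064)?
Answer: -1017111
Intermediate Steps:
I = 107484 (I = -53*(-2028) = 107484)
-909627 - I = -909627 - 1*107484 = -909627 - 107484 = -1017111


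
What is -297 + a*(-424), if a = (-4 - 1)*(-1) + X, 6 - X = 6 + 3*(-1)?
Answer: -3689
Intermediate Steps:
X = 3 (X = 6 - (6 + 3*(-1)) = 6 - (6 - 3) = 6 - 1*3 = 6 - 3 = 3)
a = 8 (a = (-4 - 1)*(-1) + 3 = -5*(-1) + 3 = 5 + 3 = 8)
-297 + a*(-424) = -297 + 8*(-424) = -297 - 3392 = -3689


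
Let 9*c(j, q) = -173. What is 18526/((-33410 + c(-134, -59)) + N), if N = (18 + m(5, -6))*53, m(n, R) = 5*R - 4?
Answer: -166734/308495 ≈ -0.54048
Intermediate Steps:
m(n, R) = -4 + 5*R
N = -848 (N = (18 + (-4 + 5*(-6)))*53 = (18 + (-4 - 30))*53 = (18 - 34)*53 = -16*53 = -848)
c(j, q) = -173/9 (c(j, q) = (⅑)*(-173) = -173/9)
18526/((-33410 + c(-134, -59)) + N) = 18526/((-33410 - 173/9) - 848) = 18526/(-300863/9 - 848) = 18526/(-308495/9) = 18526*(-9/308495) = -166734/308495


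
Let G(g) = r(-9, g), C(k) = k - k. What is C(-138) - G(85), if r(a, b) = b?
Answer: -85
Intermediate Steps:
C(k) = 0
G(g) = g
C(-138) - G(85) = 0 - 1*85 = 0 - 85 = -85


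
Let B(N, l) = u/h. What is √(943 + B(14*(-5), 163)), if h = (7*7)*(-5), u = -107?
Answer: √1155710/35 ≈ 30.715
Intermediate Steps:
h = -245 (h = 49*(-5) = -245)
B(N, l) = 107/245 (B(N, l) = -107/(-245) = -107*(-1/245) = 107/245)
√(943 + B(14*(-5), 163)) = √(943 + 107/245) = √(231142/245) = √1155710/35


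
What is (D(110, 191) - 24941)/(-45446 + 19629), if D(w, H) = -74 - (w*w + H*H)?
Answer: 73596/25817 ≈ 2.8507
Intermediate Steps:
D(w, H) = -74 - H² - w² (D(w, H) = -74 - (w² + H²) = -74 - (H² + w²) = -74 + (-H² - w²) = -74 - H² - w²)
(D(110, 191) - 24941)/(-45446 + 19629) = ((-74 - 1*191² - 1*110²) - 24941)/(-45446 + 19629) = ((-74 - 1*36481 - 1*12100) - 24941)/(-25817) = ((-74 - 36481 - 12100) - 24941)*(-1/25817) = (-48655 - 24941)*(-1/25817) = -73596*(-1/25817) = 73596/25817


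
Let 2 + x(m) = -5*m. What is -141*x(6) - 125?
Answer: 4387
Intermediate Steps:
x(m) = -2 - 5*m
-141*x(6) - 125 = -141*(-2 - 5*6) - 125 = -141*(-2 - 30) - 125 = -141*(-32) - 125 = 4512 - 125 = 4387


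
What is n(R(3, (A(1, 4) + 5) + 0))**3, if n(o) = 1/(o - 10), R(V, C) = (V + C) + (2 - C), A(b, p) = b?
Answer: -1/125 ≈ -0.0080000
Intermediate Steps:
R(V, C) = 2 + V (R(V, C) = (C + V) + (2 - C) = 2 + V)
n(o) = 1/(-10 + o)
n(R(3, (A(1, 4) + 5) + 0))**3 = (1/(-10 + (2 + 3)))**3 = (1/(-10 + 5))**3 = (1/(-5))**3 = (-1/5)**3 = -1/125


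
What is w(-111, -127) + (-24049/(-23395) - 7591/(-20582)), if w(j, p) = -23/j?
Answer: 85729909363/53448263790 ≈ 1.6040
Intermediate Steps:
w(-111, -127) + (-24049/(-23395) - 7591/(-20582)) = -23/(-111) + (-24049/(-23395) - 7591/(-20582)) = -23*(-1/111) + (-24049*(-1/23395) - 7591*(-1/20582)) = 23/111 + (24049/23395 + 7591/20582) = 23/111 + 672567963/481515890 = 85729909363/53448263790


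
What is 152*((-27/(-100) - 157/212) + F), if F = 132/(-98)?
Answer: -17936228/64925 ≈ -276.26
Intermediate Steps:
F = -66/49 (F = 132*(-1/98) = -66/49 ≈ -1.3469)
152*((-27/(-100) - 157/212) + F) = 152*((-27/(-100) - 157/212) - 66/49) = 152*((-27*(-1/100) - 157*1/212) - 66/49) = 152*((27/100 - 157/212) - 66/49) = 152*(-1247/2650 - 66/49) = 152*(-236003/129850) = -17936228/64925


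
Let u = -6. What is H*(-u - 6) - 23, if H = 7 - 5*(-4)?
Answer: -23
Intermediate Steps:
H = 27 (H = 7 + 20 = 27)
H*(-u - 6) - 23 = 27*(-1*(-6) - 6) - 23 = 27*(6 - 6) - 23 = 27*0 - 23 = 0 - 23 = -23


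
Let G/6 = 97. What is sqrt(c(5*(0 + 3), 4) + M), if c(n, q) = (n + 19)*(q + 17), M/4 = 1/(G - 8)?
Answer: 2*sqrt(14703010)/287 ≈ 26.721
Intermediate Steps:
G = 582 (G = 6*97 = 582)
M = 2/287 (M = 4/(582 - 8) = 4/574 = 4*(1/574) = 2/287 ≈ 0.0069686)
c(n, q) = (17 + q)*(19 + n) (c(n, q) = (19 + n)*(17 + q) = (17 + q)*(19 + n))
sqrt(c(5*(0 + 3), 4) + M) = sqrt((323 + 17*(5*(0 + 3)) + 19*4 + (5*(0 + 3))*4) + 2/287) = sqrt((323 + 17*(5*3) + 76 + (5*3)*4) + 2/287) = sqrt((323 + 17*15 + 76 + 15*4) + 2/287) = sqrt((323 + 255 + 76 + 60) + 2/287) = sqrt(714 + 2/287) = sqrt(204920/287) = 2*sqrt(14703010)/287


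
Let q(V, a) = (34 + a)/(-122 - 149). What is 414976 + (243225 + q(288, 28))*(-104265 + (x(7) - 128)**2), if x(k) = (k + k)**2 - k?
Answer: -6627136010176/271 ≈ -2.4454e+10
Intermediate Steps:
q(V, a) = -34/271 - a/271 (q(V, a) = (34 + a)/(-271) = (34 + a)*(-1/271) = -34/271 - a/271)
x(k) = -k + 4*k**2 (x(k) = (2*k)**2 - k = 4*k**2 - k = -k + 4*k**2)
414976 + (243225 + q(288, 28))*(-104265 + (x(7) - 128)**2) = 414976 + (243225 + (-34/271 - 1/271*28))*(-104265 + (7*(-1 + 4*7) - 128)**2) = 414976 + (243225 + (-34/271 - 28/271))*(-104265 + (7*(-1 + 28) - 128)**2) = 414976 + (243225 - 62/271)*(-104265 + (7*27 - 128)**2) = 414976 + 65913913*(-104265 + (189 - 128)**2)/271 = 414976 + 65913913*(-104265 + 61**2)/271 = 414976 + 65913913*(-104265 + 3721)/271 = 414976 + (65913913/271)*(-100544) = 414976 - 6627248468672/271 = -6627136010176/271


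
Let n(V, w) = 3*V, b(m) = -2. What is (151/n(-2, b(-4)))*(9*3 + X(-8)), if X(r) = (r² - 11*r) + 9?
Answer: -14194/3 ≈ -4731.3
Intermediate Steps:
X(r) = 9 + r² - 11*r
(151/n(-2, b(-4)))*(9*3 + X(-8)) = (151/((3*(-2))))*(9*3 + (9 + (-8)² - 11*(-8))) = (151/(-6))*(27 + (9 + 64 + 88)) = (151*(-⅙))*(27 + 161) = -151/6*188 = -14194/3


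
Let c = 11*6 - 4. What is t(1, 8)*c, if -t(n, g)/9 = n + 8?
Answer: -5022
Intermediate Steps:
c = 62 (c = 66 - 4 = 62)
t(n, g) = -72 - 9*n (t(n, g) = -9*(n + 8) = -9*(8 + n) = -72 - 9*n)
t(1, 8)*c = (-72 - 9*1)*62 = (-72 - 9)*62 = -81*62 = -5022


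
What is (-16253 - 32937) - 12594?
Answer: -61784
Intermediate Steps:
(-16253 - 32937) - 12594 = -49190 - 12594 = -61784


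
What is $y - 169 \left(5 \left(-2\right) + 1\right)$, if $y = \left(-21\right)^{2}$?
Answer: $1962$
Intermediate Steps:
$y = 441$
$y - 169 \left(5 \left(-2\right) + 1\right) = 441 - 169 \left(5 \left(-2\right) + 1\right) = 441 - 169 \left(-10 + 1\right) = 441 - -1521 = 441 + 1521 = 1962$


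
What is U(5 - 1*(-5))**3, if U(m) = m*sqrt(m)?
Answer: 10000*sqrt(10) ≈ 31623.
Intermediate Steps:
U(m) = m**(3/2)
U(5 - 1*(-5))**3 = ((5 - 1*(-5))**(3/2))**3 = ((5 + 5)**(3/2))**3 = (10**(3/2))**3 = (10*sqrt(10))**3 = 10000*sqrt(10)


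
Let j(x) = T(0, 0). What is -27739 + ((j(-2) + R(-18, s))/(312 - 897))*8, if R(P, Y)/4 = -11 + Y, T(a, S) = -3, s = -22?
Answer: -360583/13 ≈ -27737.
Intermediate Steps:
R(P, Y) = -44 + 4*Y (R(P, Y) = 4*(-11 + Y) = -44 + 4*Y)
j(x) = -3
-27739 + ((j(-2) + R(-18, s))/(312 - 897))*8 = -27739 + ((-3 + (-44 + 4*(-22)))/(312 - 897))*8 = -27739 + ((-3 + (-44 - 88))/(-585))*8 = -27739 + ((-3 - 132)*(-1/585))*8 = -27739 - 135*(-1/585)*8 = -27739 + (3/13)*8 = -27739 + 24/13 = -360583/13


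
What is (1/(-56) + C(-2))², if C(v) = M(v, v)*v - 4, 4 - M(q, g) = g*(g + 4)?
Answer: 1256641/3136 ≈ 400.71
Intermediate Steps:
M(q, g) = 4 - g*(4 + g) (M(q, g) = 4 - g*(g + 4) = 4 - g*(4 + g))
C(v) = -4 + v*(4 - v² - 4*v) (C(v) = (4 - v² - 4*v)*v - 4 = v*(4 - v² - 4*v) - 4 = -4 + v*(4 - v² - 4*v))
(1/(-56) + C(-2))² = (1/(-56) + (-4 - 1*(-2)*(-4 + (-2)² + 4*(-2))))² = (-1/56 + (-4 - 1*(-2)*(-4 + 4 - 8)))² = (-1/56 + (-4 - 1*(-2)*(-8)))² = (-1/56 + (-4 - 16))² = (-1/56 - 20)² = (-1121/56)² = 1256641/3136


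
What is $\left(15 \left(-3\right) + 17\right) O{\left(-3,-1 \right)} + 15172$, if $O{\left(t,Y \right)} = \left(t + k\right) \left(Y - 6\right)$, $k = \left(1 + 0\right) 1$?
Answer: $14780$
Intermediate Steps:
$k = 1$ ($k = 1 \cdot 1 = 1$)
$O{\left(t,Y \right)} = \left(1 + t\right) \left(-6 + Y\right)$ ($O{\left(t,Y \right)} = \left(t + 1\right) \left(Y - 6\right) = \left(1 + t\right) \left(-6 + Y\right)$)
$\left(15 \left(-3\right) + 17\right) O{\left(-3,-1 \right)} + 15172 = \left(15 \left(-3\right) + 17\right) \left(-6 - 1 - -18 - -3\right) + 15172 = \left(-45 + 17\right) \left(-6 - 1 + 18 + 3\right) + 15172 = \left(-28\right) 14 + 15172 = -392 + 15172 = 14780$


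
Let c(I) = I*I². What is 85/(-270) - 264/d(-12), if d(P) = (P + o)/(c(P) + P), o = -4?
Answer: -1550357/54 ≈ -28710.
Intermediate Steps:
c(I) = I³
d(P) = (-4 + P)/(P + P³) (d(P) = (P - 4)/(P³ + P) = (-4 + P)/(P + P³))
85/(-270) - 264/d(-12) = 85/(-270) - 264*(-12 + (-12)³)/(-4 - 12) = 85*(-1/270) - 264/(-16/(-12 - 1728)) = -17/54 - 264/(-16/(-1740)) = -17/54 - 264/((-1/1740*(-16))) = -17/54 - 264/4/435 = -17/54 - 264*435/4 = -17/54 - 28710 = -1550357/54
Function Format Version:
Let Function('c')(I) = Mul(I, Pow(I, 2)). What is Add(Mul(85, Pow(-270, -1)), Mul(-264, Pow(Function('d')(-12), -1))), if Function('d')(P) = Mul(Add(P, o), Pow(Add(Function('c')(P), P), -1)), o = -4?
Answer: Rational(-1550357, 54) ≈ -28710.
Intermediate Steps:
Function('c')(I) = Pow(I, 3)
Function('d')(P) = Mul(Pow(Add(P, Pow(P, 3)), -1), Add(-4, P)) (Function('d')(P) = Mul(Add(P, -4), Pow(Add(Pow(P, 3), P), -1)) = Mul(Add(-4, P), Pow(Add(P, Pow(P, 3)), -1)) = Mul(Pow(Add(P, Pow(P, 3)), -1), Add(-4, P)))
Add(Mul(85, Pow(-270, -1)), Mul(-264, Pow(Function('d')(-12), -1))) = Add(Mul(85, Pow(-270, -1)), Mul(-264, Pow(Mul(Pow(Add(-12, Pow(-12, 3)), -1), Add(-4, -12)), -1))) = Add(Mul(85, Rational(-1, 270)), Mul(-264, Pow(Mul(Pow(Add(-12, -1728), -1), -16), -1))) = Add(Rational(-17, 54), Mul(-264, Pow(Mul(Pow(-1740, -1), -16), -1))) = Add(Rational(-17, 54), Mul(-264, Pow(Mul(Rational(-1, 1740), -16), -1))) = Add(Rational(-17, 54), Mul(-264, Pow(Rational(4, 435), -1))) = Add(Rational(-17, 54), Mul(-264, Rational(435, 4))) = Add(Rational(-17, 54), -28710) = Rational(-1550357, 54)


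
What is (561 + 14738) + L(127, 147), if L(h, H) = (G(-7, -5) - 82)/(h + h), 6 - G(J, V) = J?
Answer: 3885877/254 ≈ 15299.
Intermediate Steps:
G(J, V) = 6 - J
L(h, H) = -69/(2*h) (L(h, H) = ((6 - 1*(-7)) - 82)/(h + h) = ((6 + 7) - 82)/((2*h)) = (13 - 82)*(1/(2*h)) = -69/(2*h))
(561 + 14738) + L(127, 147) = (561 + 14738) - 69/2/127 = 15299 - 69/2*1/127 = 15299 - 69/254 = 3885877/254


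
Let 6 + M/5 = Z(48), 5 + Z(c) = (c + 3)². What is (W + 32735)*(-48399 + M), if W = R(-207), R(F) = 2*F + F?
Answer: -1138409186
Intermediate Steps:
Z(c) = -5 + (3 + c)² (Z(c) = -5 + (c + 3)² = -5 + (3 + c)²)
M = 12950 (M = -30 + 5*(-5 + (3 + 48)²) = -30 + 5*(-5 + 51²) = -30 + 5*(-5 + 2601) = -30 + 5*2596 = -30 + 12980 = 12950)
R(F) = 3*F
W = -621 (W = 3*(-207) = -621)
(W + 32735)*(-48399 + M) = (-621 + 32735)*(-48399 + 12950) = 32114*(-35449) = -1138409186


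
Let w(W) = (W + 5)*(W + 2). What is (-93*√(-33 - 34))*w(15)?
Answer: -31620*I*√67 ≈ -2.5882e+5*I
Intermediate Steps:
w(W) = (2 + W)*(5 + W) (w(W) = (5 + W)*(2 + W) = (2 + W)*(5 + W))
(-93*√(-33 - 34))*w(15) = (-93*√(-33 - 34))*(10 + 15² + 7*15) = (-93*I*√67)*(10 + 225 + 105) = -93*I*√67*340 = -31620*I*√67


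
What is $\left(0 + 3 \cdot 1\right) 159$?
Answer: $477$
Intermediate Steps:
$\left(0 + 3 \cdot 1\right) 159 = \left(0 + 3\right) 159 = 3 \cdot 159 = 477$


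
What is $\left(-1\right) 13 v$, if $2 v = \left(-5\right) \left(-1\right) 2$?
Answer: $-65$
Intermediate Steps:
$v = 5$ ($v = \frac{\left(-5\right) \left(-1\right) 2}{2} = \frac{5 \cdot 2}{2} = \frac{1}{2} \cdot 10 = 5$)
$\left(-1\right) 13 v = \left(-1\right) 13 \cdot 5 = \left(-13\right) 5 = -65$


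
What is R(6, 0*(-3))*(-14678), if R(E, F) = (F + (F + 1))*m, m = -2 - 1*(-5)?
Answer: -44034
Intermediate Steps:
m = 3 (m = -2 + 5 = 3)
R(E, F) = 3 + 6*F (R(E, F) = (F + (F + 1))*3 = (F + (1 + F))*3 = (1 + 2*F)*3 = 3 + 6*F)
R(6, 0*(-3))*(-14678) = (3 + 6*(0*(-3)))*(-14678) = (3 + 6*0)*(-14678) = (3 + 0)*(-14678) = 3*(-14678) = -44034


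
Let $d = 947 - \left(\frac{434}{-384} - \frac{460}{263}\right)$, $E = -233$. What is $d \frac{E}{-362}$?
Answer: $\frac{11175868999}{18279552} \approx 611.39$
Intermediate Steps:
$d = \frac{47965103}{50496}$ ($d = 947 - \left(434 \left(- \frac{1}{384}\right) - \frac{460}{263}\right) = 947 - \left(- \frac{217}{192} - \frac{460}{263}\right) = 947 - - \frac{145391}{50496} = 947 + \frac{145391}{50496} = \frac{47965103}{50496} \approx 949.88$)
$d \frac{E}{-362} = \frac{47965103 \left(- \frac{233}{-362}\right)}{50496} = \frac{47965103 \left(\left(-233\right) \left(- \frac{1}{362}\right)\right)}{50496} = \frac{47965103}{50496} \cdot \frac{233}{362} = \frac{11175868999}{18279552}$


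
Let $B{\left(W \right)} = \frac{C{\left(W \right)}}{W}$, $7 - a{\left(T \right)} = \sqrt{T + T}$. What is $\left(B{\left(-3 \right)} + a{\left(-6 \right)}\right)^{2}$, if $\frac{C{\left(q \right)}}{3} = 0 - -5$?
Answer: $4 \left(1 - i \sqrt{3}\right)^{2} \approx -8.0 - 13.856 i$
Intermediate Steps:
$C{\left(q \right)} = 15$ ($C{\left(q \right)} = 3 \left(0 - -5\right) = 3 \left(0 + 5\right) = 3 \cdot 5 = 15$)
$a{\left(T \right)} = 7 - \sqrt{2} \sqrt{T}$ ($a{\left(T \right)} = 7 - \sqrt{T + T} = 7 - \sqrt{2 T} = 7 - \sqrt{2} \sqrt{T}$)
$B{\left(W \right)} = \frac{15}{W}$
$\left(B{\left(-3 \right)} + a{\left(-6 \right)}\right)^{2} = \left(\frac{15}{-3} + \left(7 - \sqrt{2} \sqrt{-6}\right)\right)^{2} = \left(15 \left(- \frac{1}{3}\right) + \left(7 - \sqrt{2} i \sqrt{6}\right)\right)^{2} = \left(-5 + \left(7 - 2 i \sqrt{3}\right)\right)^{2} = \left(2 - 2 i \sqrt{3}\right)^{2}$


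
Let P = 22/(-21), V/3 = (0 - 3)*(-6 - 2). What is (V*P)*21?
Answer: -1584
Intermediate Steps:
V = 72 (V = 3*((0 - 3)*(-6 - 2)) = 3*(-3*(-8)) = 3*24 = 72)
P = -22/21 (P = 22*(-1/21) = -22/21 ≈ -1.0476)
(V*P)*21 = (72*(-22/21))*21 = -528/7*21 = -1584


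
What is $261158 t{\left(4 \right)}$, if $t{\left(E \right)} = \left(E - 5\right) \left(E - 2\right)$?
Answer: $-522316$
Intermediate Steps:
$t{\left(E \right)} = \left(-5 + E\right) \left(-2 + E\right)$
$261158 t{\left(4 \right)} = 261158 \left(10 + 4^{2} - 28\right) = 261158 \left(10 + 16 - 28\right) = 261158 \left(-2\right) = -522316$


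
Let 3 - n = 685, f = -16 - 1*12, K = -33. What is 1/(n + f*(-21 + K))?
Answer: 1/830 ≈ 0.0012048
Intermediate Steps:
f = -28 (f = -16 - 12 = -28)
n = -682 (n = 3 - 1*685 = 3 - 685 = -682)
1/(n + f*(-21 + K)) = 1/(-682 - 28*(-21 - 33)) = 1/(-682 - 28*(-54)) = 1/(-682 + 1512) = 1/830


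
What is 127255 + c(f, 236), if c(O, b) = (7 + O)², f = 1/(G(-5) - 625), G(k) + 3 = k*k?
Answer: 46288871695/363609 ≈ 1.2730e+5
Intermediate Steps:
G(k) = -3 + k² (G(k) = -3 + k*k = -3 + k²)
f = -1/603 (f = 1/((-3 + (-5)²) - 625) = 1/((-3 + 25) - 625) = 1/(22 - 625) = 1/(-603) = -1/603 ≈ -0.0016584)
127255 + c(f, 236) = 127255 + (7 - 1/603)² = 127255 + (4220/603)² = 127255 + 17808400/363609 = 46288871695/363609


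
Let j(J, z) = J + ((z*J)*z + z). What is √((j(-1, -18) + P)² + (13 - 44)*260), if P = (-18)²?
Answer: I*√7699 ≈ 87.744*I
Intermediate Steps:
j(J, z) = J + z + J*z² (j(J, z) = J + ((J*z)*z + z) = J + (J*z² + z) = J + (z + J*z²) = J + z + J*z²)
P = 324
√((j(-1, -18) + P)² + (13 - 44)*260) = √(((-1 - 18 - 1*(-18)²) + 324)² + (13 - 44)*260) = √(((-1 - 18 - 1*324) + 324)² - 31*260) = √(((-1 - 18 - 324) + 324)² - 8060) = √((-343 + 324)² - 8060) = √((-19)² - 8060) = √(361 - 8060) = √(-7699) = I*√7699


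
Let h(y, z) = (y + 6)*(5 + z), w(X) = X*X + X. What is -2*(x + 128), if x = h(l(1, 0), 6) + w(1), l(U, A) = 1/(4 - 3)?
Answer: -414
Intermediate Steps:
l(U, A) = 1 (l(U, A) = 1/1 = 1)
w(X) = X + X**2 (w(X) = X**2 + X = X + X**2)
h(y, z) = (5 + z)*(6 + y) (h(y, z) = (6 + y)*(5 + z) = (5 + z)*(6 + y))
x = 79 (x = (30 + 5*1 + 6*6 + 1*6) + 1*(1 + 1) = (30 + 5 + 36 + 6) + 1*2 = 77 + 2 = 79)
-2*(x + 128) = -2*(79 + 128) = -2*207 = -414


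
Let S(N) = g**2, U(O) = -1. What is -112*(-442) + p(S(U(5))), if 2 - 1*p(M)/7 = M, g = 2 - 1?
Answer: 49511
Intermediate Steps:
g = 1
S(N) = 1 (S(N) = 1**2 = 1)
p(M) = 14 - 7*M
-112*(-442) + p(S(U(5))) = -112*(-442) + (14 - 7*1) = 49504 + (14 - 7) = 49504 + 7 = 49511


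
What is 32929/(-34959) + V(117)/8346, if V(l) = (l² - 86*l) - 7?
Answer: -24712309/48627969 ≈ -0.50819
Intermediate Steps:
V(l) = -7 + l² - 86*l
32929/(-34959) + V(117)/8346 = 32929/(-34959) + (-7 + 117² - 86*117)/8346 = 32929*(-1/34959) + (-7 + 13689 - 10062)*(1/8346) = -32929/34959 + 3620*(1/8346) = -32929/34959 + 1810/4173 = -24712309/48627969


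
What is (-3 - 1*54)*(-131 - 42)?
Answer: 9861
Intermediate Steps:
(-3 - 1*54)*(-131 - 42) = (-3 - 54)*(-173) = -57*(-173) = 9861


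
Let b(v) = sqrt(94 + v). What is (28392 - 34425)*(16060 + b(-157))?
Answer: -96889980 - 18099*I*sqrt(7) ≈ -9.689e+7 - 47885.0*I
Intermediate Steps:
(28392 - 34425)*(16060 + b(-157)) = (28392 - 34425)*(16060 + sqrt(94 - 157)) = -6033*(16060 + sqrt(-63)) = -6033*(16060 + 3*I*sqrt(7)) = -96889980 - 18099*I*sqrt(7)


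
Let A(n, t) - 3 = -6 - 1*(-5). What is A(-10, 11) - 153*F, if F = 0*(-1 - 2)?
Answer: 2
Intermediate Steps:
A(n, t) = 2 (A(n, t) = 3 + (-6 - 1*(-5)) = 3 + (-6 + 5) = 3 - 1 = 2)
F = 0 (F = 0*(-3) = 0)
A(-10, 11) - 153*F = 2 - 153*0 = 2 + 0 = 2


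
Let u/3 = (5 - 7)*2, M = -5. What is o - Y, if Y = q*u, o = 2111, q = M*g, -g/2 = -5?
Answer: 1511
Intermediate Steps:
g = 10 (g = -2*(-5) = 10)
q = -50 (q = -5*10 = -50)
u = -12 (u = 3*((5 - 7)*2) = 3*(-2*2) = 3*(-4) = -12)
Y = 600 (Y = -50*(-12) = 600)
o - Y = 2111 - 1*600 = 2111 - 600 = 1511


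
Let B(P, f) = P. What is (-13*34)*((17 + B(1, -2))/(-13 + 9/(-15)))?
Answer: 585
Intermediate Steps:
(-13*34)*((17 + B(1, -2))/(-13 + 9/(-15))) = (-13*34)*((17 + 1)/(-13 + 9/(-15))) = -7956/(-13 + 9*(-1/15)) = -7956/(-13 - 3/5) = -7956/(-68/5) = -7956*(-5)/68 = -442*(-45/34) = 585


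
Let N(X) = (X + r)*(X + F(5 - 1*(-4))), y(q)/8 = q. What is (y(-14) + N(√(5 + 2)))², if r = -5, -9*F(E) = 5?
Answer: 863900/81 + 92000*√7/81 ≈ 13670.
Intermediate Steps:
F(E) = -5/9 (F(E) = -⅑*5 = -5/9)
y(q) = 8*q
N(X) = (-5 + X)*(-5/9 + X) (N(X) = (X - 5)*(X - 5/9) = (-5 + X)*(-5/9 + X))
(y(-14) + N(√(5 + 2)))² = (8*(-14) + (25/9 + (√(5 + 2))² - 50*√(5 + 2)/9))² = (-112 + (25/9 + (√7)² - 50*√7/9))² = (-112 + (25/9 + 7 - 50*√7/9))² = (-112 + (88/9 - 50*√7/9))² = (-920/9 - 50*√7/9)²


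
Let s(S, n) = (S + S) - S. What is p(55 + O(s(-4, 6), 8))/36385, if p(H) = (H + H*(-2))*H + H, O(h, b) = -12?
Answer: -1806/36385 ≈ -0.049636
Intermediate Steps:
s(S, n) = S (s(S, n) = 2*S - S = S)
p(H) = H - H² (p(H) = (H - 2*H)*H + H = (-H)*H + H = -H² + H = H - H²)
p(55 + O(s(-4, 6), 8))/36385 = ((55 - 12)*(1 - (55 - 12)))/36385 = (43*(1 - 1*43))*(1/36385) = (43*(1 - 43))*(1/36385) = (43*(-42))*(1/36385) = -1806*1/36385 = -1806/36385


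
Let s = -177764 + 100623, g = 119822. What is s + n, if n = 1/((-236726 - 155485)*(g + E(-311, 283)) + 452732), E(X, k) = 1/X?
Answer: -1127451301038058770/14615461311599 ≈ -77141.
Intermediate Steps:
n = -311/14615461311599 (n = 1/((-236726 - 155485)*(119822 + 1/(-311)) + 452732) = 1/(-392211*(119822 - 1/311) + 452732) = 1/(-392211*37264641/311 + 452732) = 1/(-14615602111251/311 + 452732) = 1/(-14615461311599/311) = -311/14615461311599 ≈ -2.1279e-11)
s = -77141
s + n = -77141 - 311/14615461311599 = -1127451301038058770/14615461311599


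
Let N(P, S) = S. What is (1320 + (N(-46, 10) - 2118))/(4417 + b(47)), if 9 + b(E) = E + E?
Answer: -394/2251 ≈ -0.17503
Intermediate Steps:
b(E) = -9 + 2*E (b(E) = -9 + (E + E) = -9 + 2*E)
(1320 + (N(-46, 10) - 2118))/(4417 + b(47)) = (1320 + (10 - 2118))/(4417 + (-9 + 2*47)) = (1320 - 2108)/(4417 + (-9 + 94)) = -788/(4417 + 85) = -788/4502 = -788*1/4502 = -394/2251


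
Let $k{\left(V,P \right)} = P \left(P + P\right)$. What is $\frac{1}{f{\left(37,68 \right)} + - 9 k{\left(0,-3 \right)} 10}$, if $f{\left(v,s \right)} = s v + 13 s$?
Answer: $\frac{1}{1780} \approx 0.0005618$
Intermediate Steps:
$k{\left(V,P \right)} = 2 P^{2}$ ($k{\left(V,P \right)} = P 2 P = 2 P^{2}$)
$f{\left(v,s \right)} = 13 s + s v$
$\frac{1}{f{\left(37,68 \right)} + - 9 k{\left(0,-3 \right)} 10} = \frac{1}{68 \left(13 + 37\right) + - 9 \cdot 2 \left(-3\right)^{2} \cdot 10} = \frac{1}{68 \cdot 50 + - 9 \cdot 2 \cdot 9 \cdot 10} = \frac{1}{3400 + \left(-9\right) 18 \cdot 10} = \frac{1}{3400 - 1620} = \frac{1}{1780}$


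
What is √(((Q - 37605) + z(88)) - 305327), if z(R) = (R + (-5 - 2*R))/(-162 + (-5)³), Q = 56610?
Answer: I*√23584030127/287 ≈ 535.09*I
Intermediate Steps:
z(R) = 5/287 + R/287 (z(R) = (-5 - R)/(-162 - 125) = (-5 - R)/(-287) = (-5 - R)*(-1/287) = 5/287 + R/287)
√(((Q - 37605) + z(88)) - 305327) = √(((56610 - 37605) + (5/287 + (1/287)*88)) - 305327) = √((19005 + (5/287 + 88/287)) - 305327) = √((19005 + 93/287) - 305327) = √(5454528/287 - 305327) = √(-82174321/287) = I*√23584030127/287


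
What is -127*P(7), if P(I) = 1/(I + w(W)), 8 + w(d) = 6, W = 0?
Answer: -127/5 ≈ -25.400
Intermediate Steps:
w(d) = -2 (w(d) = -8 + 6 = -2)
P(I) = 1/(-2 + I) (P(I) = 1/(I - 2) = 1/(-2 + I))
-127*P(7) = -127/(-2 + 7) = -127/5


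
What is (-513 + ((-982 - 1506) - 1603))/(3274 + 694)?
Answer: -1151/992 ≈ -1.1603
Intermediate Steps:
(-513 + ((-982 - 1506) - 1603))/(3274 + 694) = (-513 + (-2488 - 1603))/3968 = (-513 - 4091)*(1/3968) = -4604*1/3968 = -1151/992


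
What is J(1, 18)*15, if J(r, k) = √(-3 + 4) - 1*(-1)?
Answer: 30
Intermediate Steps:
J(r, k) = 2 (J(r, k) = √1 + 1 = 1 + 1 = 2)
J(1, 18)*15 = 2*15 = 30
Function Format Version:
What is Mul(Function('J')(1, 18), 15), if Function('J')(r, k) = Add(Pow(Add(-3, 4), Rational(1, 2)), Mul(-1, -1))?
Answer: 30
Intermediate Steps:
Function('J')(r, k) = 2 (Function('J')(r, k) = Add(Pow(1, Rational(1, 2)), 1) = Add(1, 1) = 2)
Mul(Function('J')(1, 18), 15) = Mul(2, 15) = 30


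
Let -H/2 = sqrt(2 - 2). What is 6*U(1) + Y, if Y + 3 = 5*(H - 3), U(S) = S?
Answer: -12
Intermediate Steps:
H = 0 (H = -2*sqrt(2 - 2) = -2*sqrt(0) = -2*0 = 0)
Y = -18 (Y = -3 + 5*(0 - 3) = -3 + 5*(-3) = -3 - 15 = -18)
6*U(1) + Y = 6*1 - 18 = 6 - 18 = -12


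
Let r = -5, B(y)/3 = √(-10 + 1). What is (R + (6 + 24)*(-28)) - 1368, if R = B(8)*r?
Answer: -2208 - 45*I ≈ -2208.0 - 45.0*I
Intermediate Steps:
B(y) = 9*I (B(y) = 3*√(-10 + 1) = 3*√(-9) = 3*(3*I) = 9*I)
R = -45*I (R = (9*I)*(-5) = -45*I ≈ -45.0*I)
(R + (6 + 24)*(-28)) - 1368 = (-45*I + (6 + 24)*(-28)) - 1368 = (-45*I + 30*(-28)) - 1368 = (-45*I - 840) - 1368 = (-840 - 45*I) - 1368 = -2208 - 45*I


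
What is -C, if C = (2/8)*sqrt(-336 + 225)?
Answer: -I*sqrt(111)/4 ≈ -2.6339*I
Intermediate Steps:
C = I*sqrt(111)/4 (C = ((1/8)*2)*sqrt(-111) = (I*sqrt(111))/4 = I*sqrt(111)/4 ≈ 2.6339*I)
-C = -I*sqrt(111)/4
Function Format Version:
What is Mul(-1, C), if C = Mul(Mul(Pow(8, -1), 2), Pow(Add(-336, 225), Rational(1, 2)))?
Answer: Mul(Rational(-1, 4), I, Pow(111, Rational(1, 2))) ≈ Mul(-2.6339, I)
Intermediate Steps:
C = Mul(Rational(1, 4), I, Pow(111, Rational(1, 2))) (C = Mul(Mul(Rational(1, 8), 2), Pow(-111, Rational(1, 2))) = Mul(Rational(1, 4), Mul(I, Pow(111, Rational(1, 2)))) = Mul(Rational(1, 4), I, Pow(111, Rational(1, 2))) ≈ Mul(2.6339, I))
Mul(-1, C) = Mul(-1, Mul(Rational(1, 4), I, Pow(111, Rational(1, 2)))) = Mul(Rational(-1, 4), I, Pow(111, Rational(1, 2)))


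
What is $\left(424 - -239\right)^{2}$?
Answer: $439569$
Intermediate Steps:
$\left(424 - -239\right)^{2} = \left(424 + 239\right)^{2} = 663^{2} = 439569$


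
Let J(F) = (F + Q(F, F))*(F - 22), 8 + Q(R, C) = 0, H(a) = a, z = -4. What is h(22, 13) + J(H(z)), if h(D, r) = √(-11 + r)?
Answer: 312 + √2 ≈ 313.41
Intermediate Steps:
Q(R, C) = -8 (Q(R, C) = -8 + 0 = -8)
J(F) = (-22 + F)*(-8 + F) (J(F) = (F - 8)*(F - 22) = (-8 + F)*(-22 + F) = (-22 + F)*(-8 + F))
h(22, 13) + J(H(z)) = √(-11 + 13) + (176 + (-4)² - 30*(-4)) = √2 + (176 + 16 + 120) = √2 + 312 = 312 + √2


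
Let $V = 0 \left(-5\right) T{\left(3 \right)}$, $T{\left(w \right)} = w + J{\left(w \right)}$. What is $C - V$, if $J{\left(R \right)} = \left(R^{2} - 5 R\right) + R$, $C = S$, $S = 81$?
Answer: $81$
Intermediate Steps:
$C = 81$
$J{\left(R \right)} = R^{2} - 4 R$
$T{\left(w \right)} = w + w \left(-4 + w\right)$
$V = 0$ ($V = 0 \left(-5\right) 3 \left(-3 + 3\right) = 0 \cdot 3 \cdot 0 = 0 \cdot 0 = 0$)
$C - V = 81 - 0 = 81 + 0 = 81$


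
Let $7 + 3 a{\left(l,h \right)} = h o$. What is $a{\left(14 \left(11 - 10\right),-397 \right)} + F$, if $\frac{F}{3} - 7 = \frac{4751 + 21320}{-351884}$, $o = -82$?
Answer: $\frac{3824900867}{351884} \approx 10870.0$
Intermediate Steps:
$F = \frac{7311351}{351884}$ ($F = 21 + 3 \frac{4751 + 21320}{-351884} = 21 + 3 \cdot 26071 \left(- \frac{1}{351884}\right) = 21 + 3 \left(- \frac{26071}{351884}\right) = 21 - \frac{78213}{351884} = \frac{7311351}{351884} \approx 20.778$)
$a{\left(l,h \right)} = - \frac{7}{3} - \frac{82 h}{3}$ ($a{\left(l,h \right)} = - \frac{7}{3} + \frac{h \left(-82\right)}{3} = - \frac{7}{3} + \frac{\left(-82\right) h}{3} = - \frac{7}{3} - \frac{82 h}{3}$)
$a{\left(14 \left(11 - 10\right),-397 \right)} + F = \left(- \frac{7}{3} - - \frac{32554}{3}\right) + \frac{7311351}{351884} = \left(- \frac{7}{3} + \frac{32554}{3}\right) + \frac{7311351}{351884} = 10849 + \frac{7311351}{351884} = \frac{3824900867}{351884}$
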